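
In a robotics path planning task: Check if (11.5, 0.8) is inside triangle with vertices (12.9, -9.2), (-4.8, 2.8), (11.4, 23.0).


Cross products: AB x AP = -160.2, BC x BP = -361.66, CA x CP = -30.08
All same sign? yes

Yes, inside


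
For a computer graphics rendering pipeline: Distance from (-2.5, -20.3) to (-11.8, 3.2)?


dx=-9.3, dy=23.5
d^2 = (-9.3)^2 + 23.5^2 = 638.74
d = sqrt(638.74) = 25.2733

25.2733


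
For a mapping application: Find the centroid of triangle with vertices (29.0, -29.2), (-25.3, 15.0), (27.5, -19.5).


Centroid = ((x_A+x_B+x_C)/3, (y_A+y_B+y_C)/3)
= ((29+(-25.3)+27.5)/3, ((-29.2)+15+(-19.5))/3)
= (10.4, -11.2333)

(10.4, -11.2333)


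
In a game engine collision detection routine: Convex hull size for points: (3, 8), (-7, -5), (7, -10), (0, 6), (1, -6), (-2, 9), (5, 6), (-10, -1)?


Convex hull vertices (CCW): (-10, -1), (-7, -5), (7, -10), (5, 6), (3, 8), (-2, 9)
Count = 6

6


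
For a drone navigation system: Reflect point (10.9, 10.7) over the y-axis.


Reflection over y-axis: (x,y) -> (-x,y)
(10.9, 10.7) -> (-10.9, 10.7)

(-10.9, 10.7)


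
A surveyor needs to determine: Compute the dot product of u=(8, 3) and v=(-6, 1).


u . v = u_x*v_x + u_y*v_y = 8*(-6) + 3*1
= (-48) + 3 = -45

-45


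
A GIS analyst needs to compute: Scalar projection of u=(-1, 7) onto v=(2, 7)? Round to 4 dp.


u.v = 47, |v| = sqrt(53) = 7.2801
Scalar projection = u.v / |v| = 47 / sqrt(53) = 6.4559

6.4559


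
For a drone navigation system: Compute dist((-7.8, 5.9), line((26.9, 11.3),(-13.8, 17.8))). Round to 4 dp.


|cross product| = 445.33
|line direction| = sqrt(1698.74) = 41.2158
Distance = 445.33/sqrt(1698.74) = 10.8048

10.8048


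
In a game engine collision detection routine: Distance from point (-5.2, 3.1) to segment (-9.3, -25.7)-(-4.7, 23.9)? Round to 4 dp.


Project P onto AB: t = 0.5833 (clamped to [0,1])
Closest point on segment: (-6.6168, 3.2314)
Distance: 1.4229

1.4229


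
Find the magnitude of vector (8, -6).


|u| = sqrt(8^2 + (-6)^2) = sqrt(100) = 10

10


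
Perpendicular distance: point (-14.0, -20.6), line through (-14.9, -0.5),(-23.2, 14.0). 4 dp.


|cross product| = 153.78
|line direction| = sqrt(279.14) = 16.7075
Distance = 153.78/sqrt(279.14) = 9.2043

9.2043


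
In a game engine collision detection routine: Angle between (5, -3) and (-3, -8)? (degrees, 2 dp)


u.v = 9, |u| = sqrt(34) = 5.831, |v| = sqrt(73) = 8.544
cos(theta) = u.v/(|u||v|) = 9/sqrt(2482) = 0.180652
theta = acos(0.180652) = 79.59 degrees

79.59 degrees


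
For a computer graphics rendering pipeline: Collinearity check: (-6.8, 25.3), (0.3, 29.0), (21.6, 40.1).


Cross product: (0.3-(-6.8))*(40.1-25.3) - (29-25.3)*(21.6-(-6.8))
= 0

Yes, collinear


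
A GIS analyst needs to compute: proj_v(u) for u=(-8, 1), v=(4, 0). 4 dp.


u.v = -32, |v| = sqrt(16) = 4
Scalar projection = u.v / |v| = -32 / sqrt(16) = -8

-8


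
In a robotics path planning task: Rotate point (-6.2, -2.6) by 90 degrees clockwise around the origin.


90° CW: (x,y) -> (y, -x)
(-6.2,-2.6) -> (-2.6, 6.2)

(-2.6, 6.2)


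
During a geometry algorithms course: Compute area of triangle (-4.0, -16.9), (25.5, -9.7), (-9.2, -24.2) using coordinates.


Area = |x_A(y_B-y_C) + x_B(y_C-y_A) + x_C(y_A-y_B)|/2
= |(-58) + (-186.15) + 66.24|/2
= 177.91/2 = 88.955

88.955


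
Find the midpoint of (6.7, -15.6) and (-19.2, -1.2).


M = ((6.7+(-19.2))/2, ((-15.6)+(-1.2))/2)
= (-6.25, -8.4)

(-6.25, -8.4)


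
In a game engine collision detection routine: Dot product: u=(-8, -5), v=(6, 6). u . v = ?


u . v = u_x*v_x + u_y*v_y = (-8)*6 + (-5)*6
= (-48) + (-30) = -78

-78


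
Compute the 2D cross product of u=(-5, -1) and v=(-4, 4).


u x v = u_x*v_y - u_y*v_x = (-5)*4 - (-1)*(-4)
= (-20) - 4 = -24

-24


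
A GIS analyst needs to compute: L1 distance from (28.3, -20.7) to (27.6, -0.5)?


|28.3-27.6| + |(-20.7)-(-0.5)| = 0.7 + 20.2 = 20.9

20.9


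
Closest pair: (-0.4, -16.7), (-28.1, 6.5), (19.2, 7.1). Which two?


d(P0,P1) = 36.1321, d(P0,P2) = 30.8318, d(P1,P2) = 47.3038
Closest: P0 and P2

Closest pair: (-0.4, -16.7) and (19.2, 7.1), distance = 30.8318


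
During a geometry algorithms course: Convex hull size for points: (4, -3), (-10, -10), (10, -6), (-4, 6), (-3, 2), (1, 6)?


Convex hull vertices (CCW): (-10, -10), (10, -6), (1, 6), (-4, 6)
Count = 4

4


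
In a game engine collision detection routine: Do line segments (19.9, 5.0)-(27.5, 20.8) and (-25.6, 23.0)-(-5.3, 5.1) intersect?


Cross products: d1=449.05, d2=905.83, d3=855.7, d4=398.92
d1*d2 < 0 and d3*d4 < 0? no

No, they don't intersect


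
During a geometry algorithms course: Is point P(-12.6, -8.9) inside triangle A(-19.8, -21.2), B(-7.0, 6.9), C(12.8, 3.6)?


Cross products: AB x AP = -44.88, BC x BP = -331.32, CA x CP = -222.42
All same sign? yes

Yes, inside


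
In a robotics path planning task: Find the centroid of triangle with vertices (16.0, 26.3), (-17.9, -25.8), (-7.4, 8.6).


Centroid = ((x_A+x_B+x_C)/3, (y_A+y_B+y_C)/3)
= ((16+(-17.9)+(-7.4))/3, (26.3+(-25.8)+8.6)/3)
= (-3.1, 3.0333)

(-3.1, 3.0333)


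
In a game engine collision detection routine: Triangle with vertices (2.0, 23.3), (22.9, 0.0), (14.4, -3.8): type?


Side lengths squared: AB^2=979.7, BC^2=86.69, CA^2=888.17
Sorted: [86.69, 888.17, 979.7]
By sides: Scalene, By angles: Obtuse

Scalene, Obtuse


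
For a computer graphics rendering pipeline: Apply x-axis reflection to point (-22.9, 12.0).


Reflection over x-axis: (x,y) -> (x,-y)
(-22.9, 12) -> (-22.9, -12)

(-22.9, -12)


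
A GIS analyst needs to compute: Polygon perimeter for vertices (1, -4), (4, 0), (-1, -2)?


Sides: (1, -4)->(4, 0): sqrt(25) = 5, (4, 0)->(-1, -2): sqrt(29) = 5.385165, (-1, -2)->(1, -4): sqrt(8) = 2.828427
Sum = 13.213592
Perimeter = 13.2136

13.2136


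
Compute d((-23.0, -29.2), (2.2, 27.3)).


dx=25.2, dy=56.5
d^2 = 25.2^2 + 56.5^2 = 3827.29
d = sqrt(3827.29) = 61.8651

61.8651


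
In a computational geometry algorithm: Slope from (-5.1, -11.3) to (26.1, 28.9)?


slope = (y2-y1)/(x2-x1) = (28.9-(-11.3))/(26.1-(-5.1)) = 40.2/31.2 = 1.2885

1.2885


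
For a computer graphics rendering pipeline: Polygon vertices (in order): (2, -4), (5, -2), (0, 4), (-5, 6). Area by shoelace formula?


Shoelace sum: (2*(-2) - 5*(-4)) + (5*4 - 0*(-2)) + (0*6 - (-5)*4) + ((-5)*(-4) - 2*6)
= 64
Area = |64|/2 = 32

32


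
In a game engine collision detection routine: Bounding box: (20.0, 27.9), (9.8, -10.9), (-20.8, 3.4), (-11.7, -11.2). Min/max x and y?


x range: [-20.8, 20]
y range: [-11.2, 27.9]
Bounding box: (-20.8,-11.2) to (20,27.9)

(-20.8,-11.2) to (20,27.9)


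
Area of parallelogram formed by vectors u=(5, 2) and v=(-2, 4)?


|u x v| = |5*4 - 2*(-2)|
= |20 - (-4)| = 24

24


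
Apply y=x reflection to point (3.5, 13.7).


Reflection over y=x: (x,y) -> (y,x)
(3.5, 13.7) -> (13.7, 3.5)

(13.7, 3.5)


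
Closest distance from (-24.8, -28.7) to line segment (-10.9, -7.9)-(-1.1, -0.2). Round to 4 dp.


Project P onto AB: t = 0 (clamped to [0,1])
Closest point on segment: (-10.9, -7.9)
Distance: 25.017

25.017


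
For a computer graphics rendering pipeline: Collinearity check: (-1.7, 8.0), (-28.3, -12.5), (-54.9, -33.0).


Cross product: ((-28.3)-(-1.7))*((-33)-8) - ((-12.5)-8)*((-54.9)-(-1.7))
= 0

Yes, collinear


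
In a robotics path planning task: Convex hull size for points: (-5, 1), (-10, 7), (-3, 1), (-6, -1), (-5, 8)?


Convex hull vertices (CCW): (-10, 7), (-6, -1), (-3, 1), (-5, 8)
Count = 4

4


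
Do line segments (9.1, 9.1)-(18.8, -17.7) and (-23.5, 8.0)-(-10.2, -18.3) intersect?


Cross products: d1=872.01, d2=770.68, d3=-884.35, d4=-783.02
d1*d2 < 0 and d3*d4 < 0? no

No, they don't intersect


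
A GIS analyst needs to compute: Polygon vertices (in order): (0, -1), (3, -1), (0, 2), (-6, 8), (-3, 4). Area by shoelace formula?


Shoelace sum: (0*(-1) - 3*(-1)) + (3*2 - 0*(-1)) + (0*8 - (-6)*2) + ((-6)*4 - (-3)*8) + ((-3)*(-1) - 0*4)
= 24
Area = |24|/2 = 12

12


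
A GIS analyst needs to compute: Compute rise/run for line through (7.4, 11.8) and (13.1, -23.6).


slope = (y2-y1)/(x2-x1) = ((-23.6)-11.8)/(13.1-7.4) = (-35.4)/5.7 = -6.2105

-6.2105


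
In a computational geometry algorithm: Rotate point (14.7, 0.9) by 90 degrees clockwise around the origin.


90° CW: (x,y) -> (y, -x)
(14.7,0.9) -> (0.9, -14.7)

(0.9, -14.7)


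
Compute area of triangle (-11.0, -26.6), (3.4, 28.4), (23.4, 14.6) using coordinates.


Area = |x_A(y_B-y_C) + x_B(y_C-y_A) + x_C(y_A-y_B)|/2
= |(-151.8) + 140.08 + (-1287)|/2
= 1298.72/2 = 649.36

649.36


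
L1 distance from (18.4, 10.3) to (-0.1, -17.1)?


|18.4-(-0.1)| + |10.3-(-17.1)| = 18.5 + 27.4 = 45.9

45.9


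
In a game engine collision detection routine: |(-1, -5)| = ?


|u| = sqrt((-1)^2 + (-5)^2) = sqrt(26) = 5.099

5.099


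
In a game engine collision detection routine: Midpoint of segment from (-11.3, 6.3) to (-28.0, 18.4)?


M = (((-11.3)+(-28))/2, (6.3+18.4)/2)
= (-19.65, 12.35)

(-19.65, 12.35)


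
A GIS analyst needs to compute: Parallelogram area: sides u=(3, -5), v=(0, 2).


|u x v| = |3*2 - (-5)*0|
= |6 - 0| = 6

6


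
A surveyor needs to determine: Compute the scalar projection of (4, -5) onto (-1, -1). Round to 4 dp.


u.v = 1, |v| = sqrt(2) = 1.4142
Scalar projection = u.v / |v| = 1 / sqrt(2) = 0.7071

0.7071


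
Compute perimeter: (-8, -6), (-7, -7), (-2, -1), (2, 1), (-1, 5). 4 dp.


Sides: (-8, -6)->(-7, -7): sqrt(2) = 1.414214, (-7, -7)->(-2, -1): sqrt(61) = 7.81025, (-2, -1)->(2, 1): sqrt(20) = 4.472136, (2, 1)->(-1, 5): sqrt(25) = 5, (-1, 5)->(-8, -6): sqrt(170) = 13.038405
Sum = 31.735005
Perimeter = 31.735

31.735


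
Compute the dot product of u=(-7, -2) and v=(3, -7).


u . v = u_x*v_x + u_y*v_y = (-7)*3 + (-2)*(-7)
= (-21) + 14 = -7

-7


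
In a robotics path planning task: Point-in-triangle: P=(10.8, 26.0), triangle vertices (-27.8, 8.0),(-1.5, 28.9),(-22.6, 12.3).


Cross products: AB x AP = -333.34, BC x BP = 265.37, CA x CP = 72.38
All same sign? no

No, outside


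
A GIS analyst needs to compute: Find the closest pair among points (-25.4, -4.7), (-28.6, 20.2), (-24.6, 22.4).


d(P0,P1) = 25.1048, d(P0,P2) = 27.1118, d(P1,P2) = 4.5651
Closest: P1 and P2

Closest pair: (-28.6, 20.2) and (-24.6, 22.4), distance = 4.5651


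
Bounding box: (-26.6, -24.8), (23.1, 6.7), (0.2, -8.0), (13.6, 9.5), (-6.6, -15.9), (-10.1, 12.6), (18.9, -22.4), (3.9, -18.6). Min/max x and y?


x range: [-26.6, 23.1]
y range: [-24.8, 12.6]
Bounding box: (-26.6,-24.8) to (23.1,12.6)

(-26.6,-24.8) to (23.1,12.6)


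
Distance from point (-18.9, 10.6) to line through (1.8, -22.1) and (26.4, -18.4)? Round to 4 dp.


|cross product| = 881.01
|line direction| = sqrt(618.85) = 24.8767
Distance = 881.01/sqrt(618.85) = 35.4151

35.4151


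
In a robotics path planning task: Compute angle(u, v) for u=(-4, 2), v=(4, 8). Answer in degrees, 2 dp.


u.v = 0, |u| = sqrt(20) = 4.4721, |v| = sqrt(80) = 8.9443
cos(theta) = u.v/(|u||v|) = 0/sqrt(1600) = 0
theta = acos(0) = 90 degrees

90 degrees


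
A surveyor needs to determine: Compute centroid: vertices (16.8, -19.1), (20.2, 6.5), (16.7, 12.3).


Centroid = ((x_A+x_B+x_C)/3, (y_A+y_B+y_C)/3)
= ((16.8+20.2+16.7)/3, ((-19.1)+6.5+12.3)/3)
= (17.9, -0.1)

(17.9, -0.1)


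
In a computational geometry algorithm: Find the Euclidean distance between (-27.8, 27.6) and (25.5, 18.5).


dx=53.3, dy=-9.1
d^2 = 53.3^2 + (-9.1)^2 = 2923.7
d = sqrt(2923.7) = 54.0712

54.0712


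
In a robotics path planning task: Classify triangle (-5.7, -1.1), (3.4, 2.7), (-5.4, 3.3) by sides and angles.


Side lengths squared: AB^2=97.25, BC^2=77.8, CA^2=19.45
Sorted: [19.45, 77.8, 97.25]
By sides: Scalene, By angles: Right

Scalene, Right


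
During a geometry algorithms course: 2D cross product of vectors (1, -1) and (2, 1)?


u x v = u_x*v_y - u_y*v_x = 1*1 - (-1)*2
= 1 - (-2) = 3

3


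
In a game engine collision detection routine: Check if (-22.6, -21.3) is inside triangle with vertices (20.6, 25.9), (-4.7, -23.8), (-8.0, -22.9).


Cross products: AB x AP = -952.88, BC x BP = 7.86, CA x CP = 758.24
All same sign? no

No, outside


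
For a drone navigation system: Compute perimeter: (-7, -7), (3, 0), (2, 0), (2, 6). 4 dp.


Sides: (-7, -7)->(3, 0): sqrt(149) = 12.206556, (3, 0)->(2, 0): sqrt(1) = 1, (2, 0)->(2, 6): sqrt(36) = 6, (2, 6)->(-7, -7): sqrt(250) = 15.811388
Sum = 35.017944
Perimeter = 35.0179

35.0179


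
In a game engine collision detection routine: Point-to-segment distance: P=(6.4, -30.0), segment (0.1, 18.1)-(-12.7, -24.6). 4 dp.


Project P onto AB: t = 0.993 (clamped to [0,1])
Closest point on segment: (-12.6105, -24.3013)
Distance: 19.8462

19.8462


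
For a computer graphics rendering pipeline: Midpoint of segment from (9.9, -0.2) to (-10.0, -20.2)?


M = ((9.9+(-10))/2, ((-0.2)+(-20.2))/2)
= (-0.05, -10.2)

(-0.05, -10.2)


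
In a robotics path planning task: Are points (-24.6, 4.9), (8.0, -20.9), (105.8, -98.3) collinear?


Cross product: (8-(-24.6))*((-98.3)-4.9) - ((-20.9)-4.9)*(105.8-(-24.6))
= 0

Yes, collinear


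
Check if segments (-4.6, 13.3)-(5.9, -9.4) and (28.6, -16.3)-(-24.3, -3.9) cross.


Cross products: d1=-1154.16, d2=-83.53, d3=442.84, d4=-627.79
d1*d2 < 0 and d3*d4 < 0? no

No, they don't intersect


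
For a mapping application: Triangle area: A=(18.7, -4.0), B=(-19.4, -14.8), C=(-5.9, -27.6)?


Area = |x_A(y_B-y_C) + x_B(y_C-y_A) + x_C(y_A-y_B)|/2
= |239.36 + 457.84 + (-63.72)|/2
= 633.48/2 = 316.74

316.74


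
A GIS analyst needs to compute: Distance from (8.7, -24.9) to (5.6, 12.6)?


dx=-3.1, dy=37.5
d^2 = (-3.1)^2 + 37.5^2 = 1415.86
d = sqrt(1415.86) = 37.6279

37.6279


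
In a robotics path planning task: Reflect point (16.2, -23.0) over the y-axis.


Reflection over y-axis: (x,y) -> (-x,y)
(16.2, -23) -> (-16.2, -23)

(-16.2, -23)


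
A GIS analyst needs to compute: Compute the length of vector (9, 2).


|u| = sqrt(9^2 + 2^2) = sqrt(85) = 9.2195

9.2195


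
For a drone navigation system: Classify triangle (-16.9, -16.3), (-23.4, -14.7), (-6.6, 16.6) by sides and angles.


Side lengths squared: AB^2=44.81, BC^2=1261.93, CA^2=1188.5
Sorted: [44.81, 1188.5, 1261.93]
By sides: Scalene, By angles: Obtuse

Scalene, Obtuse


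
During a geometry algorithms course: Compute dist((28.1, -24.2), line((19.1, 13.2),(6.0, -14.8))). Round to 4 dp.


|cross product| = 741.94
|line direction| = sqrt(955.61) = 30.9129
Distance = 741.94/sqrt(955.61) = 24.001

24.001


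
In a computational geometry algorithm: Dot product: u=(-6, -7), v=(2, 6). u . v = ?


u . v = u_x*v_x + u_y*v_y = (-6)*2 + (-7)*6
= (-12) + (-42) = -54

-54


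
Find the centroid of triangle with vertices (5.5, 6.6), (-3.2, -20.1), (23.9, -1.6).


Centroid = ((x_A+x_B+x_C)/3, (y_A+y_B+y_C)/3)
= ((5.5+(-3.2)+23.9)/3, (6.6+(-20.1)+(-1.6))/3)
= (8.7333, -5.0333)

(8.7333, -5.0333)


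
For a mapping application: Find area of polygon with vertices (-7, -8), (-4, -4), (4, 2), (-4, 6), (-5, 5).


Shoelace sum: ((-7)*(-4) - (-4)*(-8)) + ((-4)*2 - 4*(-4)) + (4*6 - (-4)*2) + ((-4)*5 - (-5)*6) + ((-5)*(-8) - (-7)*5)
= 121
Area = |121|/2 = 60.5

60.5


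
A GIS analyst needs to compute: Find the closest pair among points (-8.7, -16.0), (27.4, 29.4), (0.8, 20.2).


d(P0,P1) = 58.0032, d(P0,P2) = 37.4258, d(P1,P2) = 28.146
Closest: P1 and P2

Closest pair: (27.4, 29.4) and (0.8, 20.2), distance = 28.146


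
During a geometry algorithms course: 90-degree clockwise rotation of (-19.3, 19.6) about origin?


90° CW: (x,y) -> (y, -x)
(-19.3,19.6) -> (19.6, 19.3)

(19.6, 19.3)


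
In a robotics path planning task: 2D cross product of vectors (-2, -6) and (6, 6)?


u x v = u_x*v_y - u_y*v_x = (-2)*6 - (-6)*6
= (-12) - (-36) = 24

24


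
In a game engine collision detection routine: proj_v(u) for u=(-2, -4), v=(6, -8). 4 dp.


u.v = 20, |v| = sqrt(100) = 10
Scalar projection = u.v / |v| = 20 / sqrt(100) = 2

2


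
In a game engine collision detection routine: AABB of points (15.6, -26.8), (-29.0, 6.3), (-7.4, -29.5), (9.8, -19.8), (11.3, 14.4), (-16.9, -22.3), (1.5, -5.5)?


x range: [-29, 15.6]
y range: [-29.5, 14.4]
Bounding box: (-29,-29.5) to (15.6,14.4)

(-29,-29.5) to (15.6,14.4)


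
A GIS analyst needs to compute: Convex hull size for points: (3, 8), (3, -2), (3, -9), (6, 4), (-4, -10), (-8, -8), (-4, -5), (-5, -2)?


Convex hull vertices (CCW): (-8, -8), (-4, -10), (3, -9), (6, 4), (3, 8), (-5, -2)
Count = 6

6


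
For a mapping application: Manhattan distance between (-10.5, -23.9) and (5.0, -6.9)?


|(-10.5)-5| + |(-23.9)-(-6.9)| = 15.5 + 17 = 32.5

32.5


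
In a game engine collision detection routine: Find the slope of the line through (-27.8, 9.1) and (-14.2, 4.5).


slope = (y2-y1)/(x2-x1) = (4.5-9.1)/((-14.2)-(-27.8)) = (-4.6)/13.6 = -0.3382

-0.3382


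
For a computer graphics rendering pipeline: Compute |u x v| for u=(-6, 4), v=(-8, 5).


|u x v| = |(-6)*5 - 4*(-8)|
= |(-30) - (-32)| = 2

2


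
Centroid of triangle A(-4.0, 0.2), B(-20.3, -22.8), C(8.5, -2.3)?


Centroid = ((x_A+x_B+x_C)/3, (y_A+y_B+y_C)/3)
= (((-4)+(-20.3)+8.5)/3, (0.2+(-22.8)+(-2.3))/3)
= (-5.2667, -8.3)

(-5.2667, -8.3)


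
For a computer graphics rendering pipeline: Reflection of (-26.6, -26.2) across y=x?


Reflection over y=x: (x,y) -> (y,x)
(-26.6, -26.2) -> (-26.2, -26.6)

(-26.2, -26.6)


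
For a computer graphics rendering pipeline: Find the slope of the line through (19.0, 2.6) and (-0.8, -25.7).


slope = (y2-y1)/(x2-x1) = ((-25.7)-2.6)/((-0.8)-19) = (-28.3)/(-19.8) = 1.4293

1.4293


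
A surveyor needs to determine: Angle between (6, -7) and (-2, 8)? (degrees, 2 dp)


u.v = -68, |u| = sqrt(85) = 9.2195, |v| = sqrt(68) = 8.2462
cos(theta) = u.v/(|u||v|) = -68/sqrt(5780) = -0.894427
theta = acos(-0.894427) = 153.43 degrees

153.43 degrees


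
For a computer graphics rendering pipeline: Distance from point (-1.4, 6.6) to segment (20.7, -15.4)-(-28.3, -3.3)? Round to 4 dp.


Project P onto AB: t = 0.5296 (clamped to [0,1])
Closest point on segment: (-5.2502, -8.9919)
Distance: 16.0602

16.0602


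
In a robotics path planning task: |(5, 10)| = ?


|u| = sqrt(5^2 + 10^2) = sqrt(125) = 11.1803

11.1803


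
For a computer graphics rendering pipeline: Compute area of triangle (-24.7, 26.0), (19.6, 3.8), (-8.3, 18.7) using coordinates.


Area = |x_A(y_B-y_C) + x_B(y_C-y_A) + x_C(y_A-y_B)|/2
= |368.03 + (-143.08) + (-184.26)|/2
= 40.69/2 = 20.345

20.345


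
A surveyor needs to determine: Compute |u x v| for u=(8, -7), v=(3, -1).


|u x v| = |8*(-1) - (-7)*3|
= |(-8) - (-21)| = 13

13


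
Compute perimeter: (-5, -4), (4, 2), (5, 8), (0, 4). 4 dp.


Sides: (-5, -4)->(4, 2): sqrt(117) = 10.816654, (4, 2)->(5, 8): sqrt(37) = 6.082763, (5, 8)->(0, 4): sqrt(41) = 6.403124, (0, 4)->(-5, -4): sqrt(89) = 9.433981
Sum = 32.736522
Perimeter = 32.7365

32.7365


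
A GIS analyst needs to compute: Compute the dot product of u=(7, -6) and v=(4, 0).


u . v = u_x*v_x + u_y*v_y = 7*4 + (-6)*0
= 28 + 0 = 28

28


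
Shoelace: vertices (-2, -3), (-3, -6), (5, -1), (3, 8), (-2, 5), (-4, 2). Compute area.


Shoelace sum: ((-2)*(-6) - (-3)*(-3)) + ((-3)*(-1) - 5*(-6)) + (5*8 - 3*(-1)) + (3*5 - (-2)*8) + ((-2)*2 - (-4)*5) + ((-4)*(-3) - (-2)*2)
= 142
Area = |142|/2 = 71

71


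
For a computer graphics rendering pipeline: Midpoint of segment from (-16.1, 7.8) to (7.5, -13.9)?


M = (((-16.1)+7.5)/2, (7.8+(-13.9))/2)
= (-4.3, -3.05)

(-4.3, -3.05)


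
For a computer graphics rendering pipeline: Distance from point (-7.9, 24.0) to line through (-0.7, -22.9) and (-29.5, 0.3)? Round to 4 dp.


|cross product| = 1183.68
|line direction| = sqrt(1367.68) = 36.9822
Distance = 1183.68/sqrt(1367.68) = 32.0068

32.0068


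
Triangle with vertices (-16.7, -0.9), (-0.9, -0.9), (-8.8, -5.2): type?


Side lengths squared: AB^2=249.64, BC^2=80.9, CA^2=80.9
Sorted: [80.9, 80.9, 249.64]
By sides: Isosceles, By angles: Obtuse

Isosceles, Obtuse


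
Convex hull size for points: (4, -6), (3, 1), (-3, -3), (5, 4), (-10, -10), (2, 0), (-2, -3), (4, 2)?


Convex hull vertices (CCW): (-10, -10), (4, -6), (5, 4), (-3, -3)
Count = 4

4


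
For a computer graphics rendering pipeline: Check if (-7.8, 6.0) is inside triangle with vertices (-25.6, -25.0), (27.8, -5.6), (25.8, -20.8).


Cross products: AB x AP = 1310.08, BC x BP = -564.32, CA x CP = -1518.64
All same sign? no

No, outside


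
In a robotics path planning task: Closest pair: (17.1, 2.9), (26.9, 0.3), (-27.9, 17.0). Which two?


d(P0,P1) = 10.139, d(P0,P2) = 47.1573, d(P1,P2) = 57.2881
Closest: P0 and P1

Closest pair: (17.1, 2.9) and (26.9, 0.3), distance = 10.139


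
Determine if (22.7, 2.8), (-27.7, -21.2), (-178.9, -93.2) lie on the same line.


Cross product: ((-27.7)-22.7)*((-93.2)-2.8) - ((-21.2)-2.8)*((-178.9)-22.7)
= 0

Yes, collinear


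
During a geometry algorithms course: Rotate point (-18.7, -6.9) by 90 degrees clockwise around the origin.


90° CW: (x,y) -> (y, -x)
(-18.7,-6.9) -> (-6.9, 18.7)

(-6.9, 18.7)


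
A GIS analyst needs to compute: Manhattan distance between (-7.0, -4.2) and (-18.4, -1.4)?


|(-7)-(-18.4)| + |(-4.2)-(-1.4)| = 11.4 + 2.8 = 14.2

14.2


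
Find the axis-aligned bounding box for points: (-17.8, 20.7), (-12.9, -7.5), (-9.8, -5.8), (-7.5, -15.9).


x range: [-17.8, -7.5]
y range: [-15.9, 20.7]
Bounding box: (-17.8,-15.9) to (-7.5,20.7)

(-17.8,-15.9) to (-7.5,20.7)


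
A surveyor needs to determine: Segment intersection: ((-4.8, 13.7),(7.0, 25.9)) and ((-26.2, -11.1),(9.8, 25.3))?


Cross products: d1=113.84, d2=123.52, d3=-31.56, d4=-41.24
d1*d2 < 0 and d3*d4 < 0? no

No, they don't intersect


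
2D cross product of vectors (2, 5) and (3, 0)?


u x v = u_x*v_y - u_y*v_x = 2*0 - 5*3
= 0 - 15 = -15

-15


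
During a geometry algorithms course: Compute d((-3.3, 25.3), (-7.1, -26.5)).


dx=-3.8, dy=-51.8
d^2 = (-3.8)^2 + (-51.8)^2 = 2697.68
d = sqrt(2697.68) = 51.9392

51.9392


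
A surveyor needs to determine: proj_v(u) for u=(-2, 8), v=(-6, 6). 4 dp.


u.v = 60, |v| = sqrt(72) = 8.4853
Scalar projection = u.v / |v| = 60 / sqrt(72) = 7.0711

7.0711


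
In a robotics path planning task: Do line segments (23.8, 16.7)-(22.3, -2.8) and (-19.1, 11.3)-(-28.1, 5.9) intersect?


Cross products: d1=183.06, d2=350.46, d3=-828.45, d4=-995.85
d1*d2 < 0 and d3*d4 < 0? no

No, they don't intersect


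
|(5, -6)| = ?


|u| = sqrt(5^2 + (-6)^2) = sqrt(61) = 7.8102

7.8102


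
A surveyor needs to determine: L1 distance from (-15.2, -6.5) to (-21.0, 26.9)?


|(-15.2)-(-21)| + |(-6.5)-26.9| = 5.8 + 33.4 = 39.2

39.2


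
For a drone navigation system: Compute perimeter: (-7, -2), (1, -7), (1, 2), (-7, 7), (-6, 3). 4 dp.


Sides: (-7, -2)->(1, -7): sqrt(89) = 9.433981, (1, -7)->(1, 2): sqrt(81) = 9, (1, 2)->(-7, 7): sqrt(89) = 9.433981, (-7, 7)->(-6, 3): sqrt(17) = 4.123106, (-6, 3)->(-7, -2): sqrt(26) = 5.09902
Sum = 37.090088
Perimeter = 37.0901

37.0901


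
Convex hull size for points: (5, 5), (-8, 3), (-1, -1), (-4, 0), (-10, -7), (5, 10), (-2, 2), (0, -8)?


Convex hull vertices (CCW): (-10, -7), (0, -8), (5, 5), (5, 10), (-8, 3)
Count = 5

5


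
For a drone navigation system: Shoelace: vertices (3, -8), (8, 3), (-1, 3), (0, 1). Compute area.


Shoelace sum: (3*3 - 8*(-8)) + (8*3 - (-1)*3) + ((-1)*1 - 0*3) + (0*(-8) - 3*1)
= 96
Area = |96|/2 = 48

48


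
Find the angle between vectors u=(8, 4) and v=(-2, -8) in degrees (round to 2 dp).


u.v = -48, |u| = sqrt(80) = 8.9443, |v| = sqrt(68) = 8.2462
cos(theta) = u.v/(|u||v|) = -48/sqrt(5440) = -0.650791
theta = acos(-0.650791) = 130.6 degrees

130.6 degrees


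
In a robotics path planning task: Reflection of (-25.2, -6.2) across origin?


Reflection over origin: (x,y) -> (-x,-y)
(-25.2, -6.2) -> (25.2, 6.2)

(25.2, 6.2)


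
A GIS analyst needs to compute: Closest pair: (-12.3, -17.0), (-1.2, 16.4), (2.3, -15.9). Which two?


d(P0,P1) = 35.1962, d(P0,P2) = 14.6414, d(P1,P2) = 32.4891
Closest: P0 and P2

Closest pair: (-12.3, -17.0) and (2.3, -15.9), distance = 14.6414


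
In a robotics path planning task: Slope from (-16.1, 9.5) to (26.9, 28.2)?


slope = (y2-y1)/(x2-x1) = (28.2-9.5)/(26.9-(-16.1)) = 18.7/43 = 0.4349

0.4349


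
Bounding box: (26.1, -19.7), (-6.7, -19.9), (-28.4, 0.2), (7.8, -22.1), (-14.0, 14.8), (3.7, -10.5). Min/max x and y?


x range: [-28.4, 26.1]
y range: [-22.1, 14.8]
Bounding box: (-28.4,-22.1) to (26.1,14.8)

(-28.4,-22.1) to (26.1,14.8)


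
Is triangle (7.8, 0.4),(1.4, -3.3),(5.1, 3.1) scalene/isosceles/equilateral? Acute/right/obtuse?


Side lengths squared: AB^2=54.65, BC^2=54.65, CA^2=14.58
Sorted: [14.58, 54.65, 54.65]
By sides: Isosceles, By angles: Acute

Isosceles, Acute


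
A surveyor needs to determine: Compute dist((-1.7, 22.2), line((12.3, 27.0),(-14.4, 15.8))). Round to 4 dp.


|cross product| = 28.64
|line direction| = sqrt(838.33) = 28.9539
Distance = 28.64/sqrt(838.33) = 0.9892

0.9892


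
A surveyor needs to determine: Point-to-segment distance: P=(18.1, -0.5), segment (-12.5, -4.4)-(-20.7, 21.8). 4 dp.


Project P onto AB: t = 0 (clamped to [0,1])
Closest point on segment: (-12.5, -4.4)
Distance: 30.8475

30.8475


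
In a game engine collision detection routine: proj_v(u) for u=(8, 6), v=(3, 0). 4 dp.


u.v = 24, |v| = sqrt(9) = 3
Scalar projection = u.v / |v| = 24 / sqrt(9) = 8

8


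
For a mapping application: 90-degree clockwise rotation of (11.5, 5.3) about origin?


90° CW: (x,y) -> (y, -x)
(11.5,5.3) -> (5.3, -11.5)

(5.3, -11.5)


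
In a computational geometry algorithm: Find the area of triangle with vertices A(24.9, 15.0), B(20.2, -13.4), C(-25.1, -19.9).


Area = |x_A(y_B-y_C) + x_B(y_C-y_A) + x_C(y_A-y_B)|/2
= |161.85 + (-704.98) + (-712.84)|/2
= 1255.97/2 = 627.985

627.985


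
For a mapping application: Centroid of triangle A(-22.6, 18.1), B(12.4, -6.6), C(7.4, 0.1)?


Centroid = ((x_A+x_B+x_C)/3, (y_A+y_B+y_C)/3)
= (((-22.6)+12.4+7.4)/3, (18.1+(-6.6)+0.1)/3)
= (-0.9333, 3.8667)

(-0.9333, 3.8667)


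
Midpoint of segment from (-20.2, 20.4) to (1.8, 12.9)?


M = (((-20.2)+1.8)/2, (20.4+12.9)/2)
= (-9.2, 16.65)

(-9.2, 16.65)


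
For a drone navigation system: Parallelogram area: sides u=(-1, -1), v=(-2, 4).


|u x v| = |(-1)*4 - (-1)*(-2)|
= |(-4) - 2| = 6

6


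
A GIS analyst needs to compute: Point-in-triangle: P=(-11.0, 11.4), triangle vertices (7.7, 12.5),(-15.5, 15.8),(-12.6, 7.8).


Cross products: AB x AP = 87.23, BC x BP = 23.24, CA x CP = 65.56
All same sign? yes

Yes, inside


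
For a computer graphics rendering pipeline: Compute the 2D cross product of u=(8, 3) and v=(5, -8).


u x v = u_x*v_y - u_y*v_x = 8*(-8) - 3*5
= (-64) - 15 = -79

-79


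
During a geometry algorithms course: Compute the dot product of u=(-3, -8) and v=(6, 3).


u . v = u_x*v_x + u_y*v_y = (-3)*6 + (-8)*3
= (-18) + (-24) = -42

-42


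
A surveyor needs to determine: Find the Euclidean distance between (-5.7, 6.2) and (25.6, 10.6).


dx=31.3, dy=4.4
d^2 = 31.3^2 + 4.4^2 = 999.05
d = sqrt(999.05) = 31.6078

31.6078


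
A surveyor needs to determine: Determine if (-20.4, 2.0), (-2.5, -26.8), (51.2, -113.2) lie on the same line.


Cross product: ((-2.5)-(-20.4))*((-113.2)-2) - ((-26.8)-2)*(51.2-(-20.4))
= 0

Yes, collinear


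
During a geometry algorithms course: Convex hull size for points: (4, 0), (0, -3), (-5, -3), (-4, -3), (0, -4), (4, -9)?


Convex hull vertices (CCW): (-5, -3), (4, -9), (4, 0)
Count = 3

3


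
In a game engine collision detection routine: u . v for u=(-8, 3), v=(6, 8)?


u . v = u_x*v_x + u_y*v_y = (-8)*6 + 3*8
= (-48) + 24 = -24

-24


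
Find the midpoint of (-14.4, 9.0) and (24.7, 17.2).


M = (((-14.4)+24.7)/2, (9+17.2)/2)
= (5.15, 13.1)

(5.15, 13.1)


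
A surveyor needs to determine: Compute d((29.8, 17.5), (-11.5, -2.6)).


dx=-41.3, dy=-20.1
d^2 = (-41.3)^2 + (-20.1)^2 = 2109.7
d = sqrt(2109.7) = 45.9315

45.9315


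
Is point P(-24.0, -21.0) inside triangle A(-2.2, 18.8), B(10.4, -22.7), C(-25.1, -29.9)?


Cross products: AB x AP = -1406.18, BC x BP = -308.03, CA x CP = 150.24
All same sign? no

No, outside


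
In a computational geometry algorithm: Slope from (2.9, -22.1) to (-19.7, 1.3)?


slope = (y2-y1)/(x2-x1) = (1.3-(-22.1))/((-19.7)-2.9) = 23.4/(-22.6) = -1.0354

-1.0354


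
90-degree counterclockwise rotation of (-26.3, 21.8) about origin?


90° CCW: (x,y) -> (-y, x)
(-26.3,21.8) -> (-21.8, -26.3)

(-21.8, -26.3)


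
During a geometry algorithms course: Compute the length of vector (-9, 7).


|u| = sqrt((-9)^2 + 7^2) = sqrt(130) = 11.4018

11.4018


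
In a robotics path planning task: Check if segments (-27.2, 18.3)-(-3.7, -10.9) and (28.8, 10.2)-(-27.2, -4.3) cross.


Cross products: d1=-1265.6, d2=710.35, d3=1444.85, d4=-531.1
d1*d2 < 0 and d3*d4 < 0? yes

Yes, they intersect


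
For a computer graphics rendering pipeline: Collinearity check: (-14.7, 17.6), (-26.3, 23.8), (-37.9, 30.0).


Cross product: ((-26.3)-(-14.7))*(30-17.6) - (23.8-17.6)*((-37.9)-(-14.7))
= 0

Yes, collinear


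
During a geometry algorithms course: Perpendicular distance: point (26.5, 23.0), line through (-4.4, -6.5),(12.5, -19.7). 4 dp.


|cross product| = 906.43
|line direction| = sqrt(459.85) = 21.4441
Distance = 906.43/sqrt(459.85) = 42.2694

42.2694


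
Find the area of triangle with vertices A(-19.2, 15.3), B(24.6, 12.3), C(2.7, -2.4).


Area = |x_A(y_B-y_C) + x_B(y_C-y_A) + x_C(y_A-y_B)|/2
= |(-282.24) + (-435.42) + 8.1|/2
= 709.56/2 = 354.78

354.78


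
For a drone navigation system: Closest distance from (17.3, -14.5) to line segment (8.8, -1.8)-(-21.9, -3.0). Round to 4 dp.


Project P onto AB: t = 0 (clamped to [0,1])
Closest point on segment: (8.8, -1.8)
Distance: 15.282

15.282


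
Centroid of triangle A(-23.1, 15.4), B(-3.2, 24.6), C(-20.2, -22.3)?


Centroid = ((x_A+x_B+x_C)/3, (y_A+y_B+y_C)/3)
= (((-23.1)+(-3.2)+(-20.2))/3, (15.4+24.6+(-22.3))/3)
= (-15.5, 5.9)

(-15.5, 5.9)


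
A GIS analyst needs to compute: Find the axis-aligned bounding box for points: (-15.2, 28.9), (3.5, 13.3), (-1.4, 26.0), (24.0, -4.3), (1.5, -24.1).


x range: [-15.2, 24]
y range: [-24.1, 28.9]
Bounding box: (-15.2,-24.1) to (24,28.9)

(-15.2,-24.1) to (24,28.9)


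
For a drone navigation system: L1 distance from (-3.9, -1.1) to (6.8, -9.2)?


|(-3.9)-6.8| + |(-1.1)-(-9.2)| = 10.7 + 8.1 = 18.8

18.8


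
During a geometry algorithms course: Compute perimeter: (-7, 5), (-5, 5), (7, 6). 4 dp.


Sides: (-7, 5)->(-5, 5): sqrt(4) = 2, (-5, 5)->(7, 6): sqrt(145) = 12.041595, (7, 6)->(-7, 5): sqrt(197) = 14.035669
Sum = 28.077264
Perimeter = 28.0773

28.0773


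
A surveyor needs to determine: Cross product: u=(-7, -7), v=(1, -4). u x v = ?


u x v = u_x*v_y - u_y*v_x = (-7)*(-4) - (-7)*1
= 28 - (-7) = 35

35


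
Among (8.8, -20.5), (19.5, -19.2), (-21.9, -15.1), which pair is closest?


d(P0,P1) = 10.7787, d(P0,P2) = 31.1713, d(P1,P2) = 41.6025
Closest: P0 and P1

Closest pair: (8.8, -20.5) and (19.5, -19.2), distance = 10.7787


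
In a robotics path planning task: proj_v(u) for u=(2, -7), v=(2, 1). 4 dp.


u.v = -3, |v| = sqrt(5) = 2.2361
Scalar projection = u.v / |v| = -3 / sqrt(5) = -1.3416

-1.3416


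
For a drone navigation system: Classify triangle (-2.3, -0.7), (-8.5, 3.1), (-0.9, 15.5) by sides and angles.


Side lengths squared: AB^2=52.88, BC^2=211.52, CA^2=264.4
Sorted: [52.88, 211.52, 264.4]
By sides: Scalene, By angles: Right

Scalene, Right


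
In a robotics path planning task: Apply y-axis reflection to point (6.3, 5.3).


Reflection over y-axis: (x,y) -> (-x,y)
(6.3, 5.3) -> (-6.3, 5.3)

(-6.3, 5.3)


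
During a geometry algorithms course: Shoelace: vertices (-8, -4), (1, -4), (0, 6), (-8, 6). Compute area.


Shoelace sum: ((-8)*(-4) - 1*(-4)) + (1*6 - 0*(-4)) + (0*6 - (-8)*6) + ((-8)*(-4) - (-8)*6)
= 170
Area = |170|/2 = 85

85


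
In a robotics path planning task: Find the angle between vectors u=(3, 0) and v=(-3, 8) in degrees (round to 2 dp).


u.v = -9, |u| = sqrt(9) = 3, |v| = sqrt(73) = 8.544
cos(theta) = u.v/(|u||v|) = -9/sqrt(657) = -0.351123
theta = acos(-0.351123) = 110.56 degrees

110.56 degrees


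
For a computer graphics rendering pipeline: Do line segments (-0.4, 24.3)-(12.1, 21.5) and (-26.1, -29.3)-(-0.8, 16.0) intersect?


Cross products: d1=191.87, d2=-445.22, d3=-741.96, d4=-104.87
d1*d2 < 0 and d3*d4 < 0? no

No, they don't intersect


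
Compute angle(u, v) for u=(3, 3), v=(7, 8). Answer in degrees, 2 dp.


u.v = 45, |u| = sqrt(18) = 4.2426, |v| = sqrt(113) = 10.6301
cos(theta) = u.v/(|u||v|) = 45/sqrt(2034) = 0.997785
theta = acos(0.997785) = 3.81 degrees

3.81 degrees


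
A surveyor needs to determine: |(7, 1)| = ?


|u| = sqrt(7^2 + 1^2) = sqrt(50) = 7.0711

7.0711


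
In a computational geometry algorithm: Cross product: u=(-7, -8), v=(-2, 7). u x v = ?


u x v = u_x*v_y - u_y*v_x = (-7)*7 - (-8)*(-2)
= (-49) - 16 = -65

-65


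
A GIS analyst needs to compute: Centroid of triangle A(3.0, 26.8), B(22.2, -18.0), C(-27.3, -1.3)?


Centroid = ((x_A+x_B+x_C)/3, (y_A+y_B+y_C)/3)
= ((3+22.2+(-27.3))/3, (26.8+(-18)+(-1.3))/3)
= (-0.7, 2.5)

(-0.7, 2.5)


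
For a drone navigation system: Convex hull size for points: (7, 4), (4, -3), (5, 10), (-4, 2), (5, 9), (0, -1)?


Convex hull vertices (CCW): (-4, 2), (0, -1), (4, -3), (7, 4), (5, 10)
Count = 5

5


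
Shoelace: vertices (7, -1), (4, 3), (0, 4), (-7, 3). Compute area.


Shoelace sum: (7*3 - 4*(-1)) + (4*4 - 0*3) + (0*3 - (-7)*4) + ((-7)*(-1) - 7*3)
= 55
Area = |55|/2 = 27.5

27.5


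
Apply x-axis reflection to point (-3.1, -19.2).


Reflection over x-axis: (x,y) -> (x,-y)
(-3.1, -19.2) -> (-3.1, 19.2)

(-3.1, 19.2)


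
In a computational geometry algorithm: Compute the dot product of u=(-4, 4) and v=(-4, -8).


u . v = u_x*v_x + u_y*v_y = (-4)*(-4) + 4*(-8)
= 16 + (-32) = -16

-16


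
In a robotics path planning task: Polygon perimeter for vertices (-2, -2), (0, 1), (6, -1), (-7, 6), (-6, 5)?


Sides: (-2, -2)->(0, 1): sqrt(13) = 3.605551, (0, 1)->(6, -1): sqrt(40) = 6.324555, (6, -1)->(-7, 6): sqrt(218) = 14.764823, (-7, 6)->(-6, 5): sqrt(2) = 1.414214, (-6, 5)->(-2, -2): sqrt(65) = 8.062258
Sum = 34.171401
Perimeter = 34.1714

34.1714


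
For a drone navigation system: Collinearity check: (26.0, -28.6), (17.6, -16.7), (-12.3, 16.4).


Cross product: (17.6-26)*(16.4-(-28.6)) - ((-16.7)-(-28.6))*((-12.3)-26)
= 77.77

No, not collinear


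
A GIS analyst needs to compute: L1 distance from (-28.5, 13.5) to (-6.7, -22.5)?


|(-28.5)-(-6.7)| + |13.5-(-22.5)| = 21.8 + 36 = 57.8

57.8


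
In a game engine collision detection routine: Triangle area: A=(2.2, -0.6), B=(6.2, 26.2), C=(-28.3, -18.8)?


Area = |x_A(y_B-y_C) + x_B(y_C-y_A) + x_C(y_A-y_B)|/2
= |99 + (-112.84) + 758.44|/2
= 744.6/2 = 372.3

372.3


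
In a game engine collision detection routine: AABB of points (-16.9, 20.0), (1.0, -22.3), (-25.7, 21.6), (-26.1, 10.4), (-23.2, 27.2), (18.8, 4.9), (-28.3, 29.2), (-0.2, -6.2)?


x range: [-28.3, 18.8]
y range: [-22.3, 29.2]
Bounding box: (-28.3,-22.3) to (18.8,29.2)

(-28.3,-22.3) to (18.8,29.2)


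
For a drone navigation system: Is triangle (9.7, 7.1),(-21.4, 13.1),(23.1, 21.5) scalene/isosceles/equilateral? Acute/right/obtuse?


Side lengths squared: AB^2=1003.21, BC^2=2050.81, CA^2=386.92
Sorted: [386.92, 1003.21, 2050.81]
By sides: Scalene, By angles: Obtuse

Scalene, Obtuse


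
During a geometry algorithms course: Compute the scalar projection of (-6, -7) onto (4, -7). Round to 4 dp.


u.v = 25, |v| = sqrt(65) = 8.0623
Scalar projection = u.v / |v| = 25 / sqrt(65) = 3.1009

3.1009


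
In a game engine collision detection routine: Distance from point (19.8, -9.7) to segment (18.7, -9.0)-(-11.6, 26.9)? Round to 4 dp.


Project P onto AB: t = 0 (clamped to [0,1])
Closest point on segment: (18.7, -9)
Distance: 1.3038

1.3038


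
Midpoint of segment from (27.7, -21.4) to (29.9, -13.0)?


M = ((27.7+29.9)/2, ((-21.4)+(-13))/2)
= (28.8, -17.2)

(28.8, -17.2)


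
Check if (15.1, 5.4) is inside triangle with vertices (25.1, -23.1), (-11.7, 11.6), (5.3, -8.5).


Cross products: AB x AP = -701.8, BC x BP = 433.28, CA x CP = 418.3
All same sign? no

No, outside


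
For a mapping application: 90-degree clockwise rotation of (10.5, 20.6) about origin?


90° CW: (x,y) -> (y, -x)
(10.5,20.6) -> (20.6, -10.5)

(20.6, -10.5)


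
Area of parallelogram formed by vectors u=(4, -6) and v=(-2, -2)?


|u x v| = |4*(-2) - (-6)*(-2)|
= |(-8) - 12| = 20

20


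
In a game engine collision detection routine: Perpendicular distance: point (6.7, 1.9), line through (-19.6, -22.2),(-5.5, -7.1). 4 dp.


|cross product| = 57.32
|line direction| = sqrt(426.82) = 20.6596
Distance = 57.32/sqrt(426.82) = 2.7745

2.7745


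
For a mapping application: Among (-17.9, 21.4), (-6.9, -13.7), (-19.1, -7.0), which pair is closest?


d(P0,P1) = 36.7833, d(P0,P2) = 28.4253, d(P1,P2) = 13.9187
Closest: P1 and P2

Closest pair: (-6.9, -13.7) and (-19.1, -7.0), distance = 13.9187


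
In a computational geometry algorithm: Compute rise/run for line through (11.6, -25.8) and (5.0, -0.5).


slope = (y2-y1)/(x2-x1) = ((-0.5)-(-25.8))/(5-11.6) = 25.3/(-6.6) = -3.8333

-3.8333


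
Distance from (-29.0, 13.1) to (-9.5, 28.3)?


dx=19.5, dy=15.2
d^2 = 19.5^2 + 15.2^2 = 611.29
d = sqrt(611.29) = 24.7243

24.7243


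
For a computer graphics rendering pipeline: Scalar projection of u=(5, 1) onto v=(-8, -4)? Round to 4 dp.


u.v = -44, |v| = sqrt(80) = 8.9443
Scalar projection = u.v / |v| = -44 / sqrt(80) = -4.9193

-4.9193


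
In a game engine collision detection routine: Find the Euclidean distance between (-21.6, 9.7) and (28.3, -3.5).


dx=49.9, dy=-13.2
d^2 = 49.9^2 + (-13.2)^2 = 2664.25
d = sqrt(2664.25) = 51.6164

51.6164


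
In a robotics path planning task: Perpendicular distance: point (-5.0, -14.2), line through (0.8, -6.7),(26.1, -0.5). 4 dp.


|cross product| = 153.79
|line direction| = sqrt(678.53) = 26.0486
Distance = 153.79/sqrt(678.53) = 5.904

5.904


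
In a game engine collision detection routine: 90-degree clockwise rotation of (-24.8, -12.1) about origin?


90° CW: (x,y) -> (y, -x)
(-24.8,-12.1) -> (-12.1, 24.8)

(-12.1, 24.8)


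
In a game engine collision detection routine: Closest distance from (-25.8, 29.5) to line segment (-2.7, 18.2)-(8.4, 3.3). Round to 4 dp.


Project P onto AB: t = 0 (clamped to [0,1])
Closest point on segment: (-2.7, 18.2)
Distance: 25.7158

25.7158


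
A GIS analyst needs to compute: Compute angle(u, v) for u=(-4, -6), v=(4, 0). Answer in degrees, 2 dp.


u.v = -16, |u| = sqrt(52) = 7.2111, |v| = sqrt(16) = 4
cos(theta) = u.v/(|u||v|) = -16/sqrt(832) = -0.5547
theta = acos(-0.5547) = 123.69 degrees

123.69 degrees


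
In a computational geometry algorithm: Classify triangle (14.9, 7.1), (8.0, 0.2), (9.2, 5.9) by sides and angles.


Side lengths squared: AB^2=95.22, BC^2=33.93, CA^2=33.93
Sorted: [33.93, 33.93, 95.22]
By sides: Isosceles, By angles: Obtuse

Isosceles, Obtuse
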